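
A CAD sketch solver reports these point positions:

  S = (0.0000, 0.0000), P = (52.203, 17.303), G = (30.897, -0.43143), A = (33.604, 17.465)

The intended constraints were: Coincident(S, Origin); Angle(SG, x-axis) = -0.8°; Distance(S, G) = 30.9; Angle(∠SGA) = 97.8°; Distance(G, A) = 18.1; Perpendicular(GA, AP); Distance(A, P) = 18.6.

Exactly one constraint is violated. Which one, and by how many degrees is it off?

Perpendicular(GA, AP) — off by 8.10°.

S = (0.00, 0.00) ✓; SG at -0.8000° ✓; |SG| = 30.90 ✓; ∠SGA = 97.80° ✓; |GA| = 18.10 ✓; ∠(GA, AP) = 81.90° ✗; |AP| = 18.60 ✓.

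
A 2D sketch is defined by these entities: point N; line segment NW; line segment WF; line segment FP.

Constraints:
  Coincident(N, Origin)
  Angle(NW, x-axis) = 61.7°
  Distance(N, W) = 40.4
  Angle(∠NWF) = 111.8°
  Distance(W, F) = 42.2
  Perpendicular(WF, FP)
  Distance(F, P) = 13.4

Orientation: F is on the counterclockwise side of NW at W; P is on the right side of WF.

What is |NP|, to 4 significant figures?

76.58

N is at the origin; NW runs at 61.7° with length 40.4, so W = 40.4·(cos 61.7°, sin 61.7°) = (19.15, 35.57). ∠NWF = 111.8°, so WF runs at 61.7° + (180° − 111.8°) = 129.9° from the x-axis; with |WF| = 42.2, F = W + 42.2·(cos 129.9°, sin 129.9°) = (-7.916, 67.95). The perpendicularity gives FP at right angles to WF; with |FP| = 13.4 on the right of WF, P = F + 13.4·(0.7672, 0.6414) = (2.364, 76.54). Then |NP| = |P − N| = 76.58.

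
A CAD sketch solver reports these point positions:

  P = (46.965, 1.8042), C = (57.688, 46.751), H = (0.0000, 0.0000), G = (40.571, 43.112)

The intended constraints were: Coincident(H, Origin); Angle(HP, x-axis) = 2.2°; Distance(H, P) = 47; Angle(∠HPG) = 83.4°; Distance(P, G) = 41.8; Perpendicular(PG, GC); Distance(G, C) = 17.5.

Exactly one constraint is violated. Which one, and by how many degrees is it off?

Perpendicular(PG, GC) — off by 3.20°.

H = (0.00, 0.00) ✓; HP at 2.200° ✓; |HP| = 47.00 ✓; ∠HPG = 83.40° ✓; |PG| = 41.80 ✓; ∠(PG, GC) = 86.80° ✗; |GC| = 17.50 ✓.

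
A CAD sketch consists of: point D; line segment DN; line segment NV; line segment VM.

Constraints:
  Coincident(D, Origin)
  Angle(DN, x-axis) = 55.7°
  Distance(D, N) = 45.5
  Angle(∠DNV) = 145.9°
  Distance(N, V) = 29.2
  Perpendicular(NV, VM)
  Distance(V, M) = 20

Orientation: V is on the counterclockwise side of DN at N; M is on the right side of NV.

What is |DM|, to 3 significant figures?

80.9

D is at the origin; DN runs at 55.7° with length 45.5, so N = 45.5·(cos 55.7°, sin 55.7°) = (25.6, 37.6). ∠DNV = 145.9°, so NV runs at 55.7° + (180° − 145.9°) = 89.8° from the x-axis; with |NV| = 29.2, V = N + 29.2·(cos 89.8°, sin 89.8°) = (25.7, 66.8). NV is perpendicular to VM; with |VM| = 20.0 on the right of NV, M = V + 20.0·(1.00, -0.00349) = (45.7, 66.7). Then |DM| = |M − D| = 80.9.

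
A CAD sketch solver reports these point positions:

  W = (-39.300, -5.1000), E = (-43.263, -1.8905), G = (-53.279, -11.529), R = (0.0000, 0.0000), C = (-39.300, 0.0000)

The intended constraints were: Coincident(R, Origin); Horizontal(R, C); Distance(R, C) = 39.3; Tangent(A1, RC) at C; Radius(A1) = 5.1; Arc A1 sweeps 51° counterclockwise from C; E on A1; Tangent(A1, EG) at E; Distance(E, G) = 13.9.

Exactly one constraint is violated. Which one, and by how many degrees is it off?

Tangent(A1, EG) at E — off by 7.10°.

R = (0.00, 0.00) ✓; R.y = 0.00, C.y = 0.00 ✓; |RC| = 39.30 ✓; ∠(WC, CR) = 90.00° ✓; |WC| = 5.100 ✓; bearing(W→E) − bearing(W→C) = 51.00° ✓; |WE| = 5.100 ✓; ∠(WE, EG) = 97.10° ✗; |EG| = 13.90 ✓.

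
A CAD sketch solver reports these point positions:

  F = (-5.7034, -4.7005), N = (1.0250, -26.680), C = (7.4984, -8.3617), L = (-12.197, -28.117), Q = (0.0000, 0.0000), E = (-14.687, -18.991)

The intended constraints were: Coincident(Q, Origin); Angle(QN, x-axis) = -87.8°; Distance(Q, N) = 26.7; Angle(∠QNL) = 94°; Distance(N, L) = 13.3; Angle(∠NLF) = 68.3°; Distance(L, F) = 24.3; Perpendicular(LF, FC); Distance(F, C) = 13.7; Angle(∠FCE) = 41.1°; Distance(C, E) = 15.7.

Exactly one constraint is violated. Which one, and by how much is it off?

Distance(C, E) = 15.7 — off by 8.90.

Q = (0.00, 0.00) ✓; QN at -87.80° ✓; |QN| = 26.70 ✓; ∠QNL = 94.00° ✓; |NL| = 13.30 ✓; ∠NLF = 68.30° ✓; |LF| = 24.30 ✓; ∠(LF, FC) = 90.00° ✓; |FC| = 13.70 ✓; ∠FCE = 41.10° ✓; |CE| = 24.60 ✗.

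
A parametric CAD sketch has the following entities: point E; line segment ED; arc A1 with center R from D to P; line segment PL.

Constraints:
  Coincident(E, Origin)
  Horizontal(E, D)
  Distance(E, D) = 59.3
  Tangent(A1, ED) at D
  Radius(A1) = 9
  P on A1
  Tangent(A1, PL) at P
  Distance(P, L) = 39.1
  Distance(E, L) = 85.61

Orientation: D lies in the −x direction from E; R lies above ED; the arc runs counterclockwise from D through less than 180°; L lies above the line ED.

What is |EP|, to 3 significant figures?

53.3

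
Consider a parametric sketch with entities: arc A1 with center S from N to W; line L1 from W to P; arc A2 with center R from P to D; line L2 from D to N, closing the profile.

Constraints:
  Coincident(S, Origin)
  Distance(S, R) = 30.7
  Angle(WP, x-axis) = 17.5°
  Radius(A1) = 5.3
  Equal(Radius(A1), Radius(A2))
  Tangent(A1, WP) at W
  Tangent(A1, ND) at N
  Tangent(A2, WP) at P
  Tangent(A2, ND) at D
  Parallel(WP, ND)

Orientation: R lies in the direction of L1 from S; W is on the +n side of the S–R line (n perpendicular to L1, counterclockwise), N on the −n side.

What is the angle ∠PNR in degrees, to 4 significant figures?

9.254°

The slot axis is L1's direction at 17.5°, so u = (cos 17.5°, sin 17.5°) = (0.9537, 0.3007) and n = (−sin 17.5°, cos 17.5°) = (-0.3007, 0.9537). S is at the origin and R lies 30.7 along u from S, so R = 30.7·u = (29.28, 9.232). Tangency of A1 to both parallel lines with radius 5.3 puts W and N at S ± 5.3·n: W = (-1.594, 5.055), N = (1.594, -5.055). Equal radii place P and D the same way about R: P = R + 5.3·n = (27.69, 14.29), D = R − 5.3·n = (30.87, 4.177). Then cos ∠PNR = NP·NR / (|NP||NR|), giving 9.254°.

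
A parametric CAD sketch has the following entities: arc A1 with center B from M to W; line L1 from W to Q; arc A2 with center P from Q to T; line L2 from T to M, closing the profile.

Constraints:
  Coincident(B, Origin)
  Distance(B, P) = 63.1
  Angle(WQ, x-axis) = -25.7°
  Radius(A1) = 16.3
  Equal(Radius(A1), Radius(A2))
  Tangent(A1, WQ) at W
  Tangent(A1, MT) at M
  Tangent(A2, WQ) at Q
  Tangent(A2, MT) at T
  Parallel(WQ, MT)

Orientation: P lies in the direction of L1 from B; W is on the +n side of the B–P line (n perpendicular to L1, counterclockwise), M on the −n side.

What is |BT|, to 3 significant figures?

65.2

The slot axis is L1's direction at -25.7°, so u = (cos -25.7°, sin -25.7°) = (0.901, -0.434) and n = (−sin -25.7°, cos -25.7°) = (0.434, 0.901). B is at the origin and P lies 63.1 along u from B, so P = 63.1·u = (56.9, -27.4). Tangency of A1 to both parallel lines with radius 16.3 puts W and M at B ± 16.3·n: W = (7.07, 14.7), M = (-7.07, -14.7). Equal radii place Q and T the same way about P: Q = P + 16.3·n = (63.9, -12.7), T = P − 16.3·n = (49.8, -42.1). Then |BT| = |T − B| = 65.2.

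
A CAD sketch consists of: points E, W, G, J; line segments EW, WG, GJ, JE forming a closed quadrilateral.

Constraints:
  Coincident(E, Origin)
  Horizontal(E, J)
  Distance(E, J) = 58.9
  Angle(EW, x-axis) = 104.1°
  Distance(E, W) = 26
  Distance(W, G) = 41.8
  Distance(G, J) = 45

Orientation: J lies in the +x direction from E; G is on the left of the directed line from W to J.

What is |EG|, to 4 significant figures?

50.24

Checks: |WG| = 41.80 ✓; |GJ| = 45.00 ✓.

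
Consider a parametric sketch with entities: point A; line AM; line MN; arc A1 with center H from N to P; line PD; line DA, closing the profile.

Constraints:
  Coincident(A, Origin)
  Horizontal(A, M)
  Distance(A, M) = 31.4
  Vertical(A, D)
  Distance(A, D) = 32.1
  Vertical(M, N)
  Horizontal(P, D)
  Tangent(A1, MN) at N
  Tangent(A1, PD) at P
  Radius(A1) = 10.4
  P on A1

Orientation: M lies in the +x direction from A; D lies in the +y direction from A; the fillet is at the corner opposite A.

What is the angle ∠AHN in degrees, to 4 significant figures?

134.1°

A is at the origin; A and M share the same y with |AM| = 31.4 and M on the +x side, so M = (31.40, 0.000). AD is vertical with |AD| = 32.1 and D on the +y side, so D = (0.000, 32.10). The virtual corner opposite A is at (31.40, 32.10). Tangency of A1 to MN means the radius HN is perpendicular to MN and tangency of A1 to PD means the radius HP is perpendicular to PD, with radius 10.4, so the center H sits 10.4 in from both sides at H = (21.00, 21.70). That places the tangent points at N = (31.40, 21.70) on MN and P = (21.00, 32.10) on PD. Then cos ∠AHN = HA·HN / (|HA||HN|), giving 134.1°.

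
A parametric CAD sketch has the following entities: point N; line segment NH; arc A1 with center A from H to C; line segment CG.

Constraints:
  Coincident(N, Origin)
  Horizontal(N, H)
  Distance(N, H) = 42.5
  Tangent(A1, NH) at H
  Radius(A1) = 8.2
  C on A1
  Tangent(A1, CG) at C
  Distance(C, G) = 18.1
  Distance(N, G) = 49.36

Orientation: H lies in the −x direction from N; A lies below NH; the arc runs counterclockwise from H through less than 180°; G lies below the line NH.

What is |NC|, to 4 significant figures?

51.12

Checks: N = (0.00, 0.00) ✓; |AC| = 8.200 ✓; ∠(AC, CG) = 90.00° ✓; |CG| = 18.10 ✓; |NG| = 49.36 ✓.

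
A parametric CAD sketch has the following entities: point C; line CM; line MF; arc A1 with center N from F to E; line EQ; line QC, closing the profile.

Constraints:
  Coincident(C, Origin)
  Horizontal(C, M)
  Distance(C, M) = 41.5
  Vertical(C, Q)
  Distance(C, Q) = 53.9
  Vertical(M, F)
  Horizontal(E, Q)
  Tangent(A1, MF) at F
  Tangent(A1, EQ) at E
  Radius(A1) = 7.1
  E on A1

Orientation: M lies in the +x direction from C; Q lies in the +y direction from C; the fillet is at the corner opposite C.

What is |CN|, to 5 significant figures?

58.083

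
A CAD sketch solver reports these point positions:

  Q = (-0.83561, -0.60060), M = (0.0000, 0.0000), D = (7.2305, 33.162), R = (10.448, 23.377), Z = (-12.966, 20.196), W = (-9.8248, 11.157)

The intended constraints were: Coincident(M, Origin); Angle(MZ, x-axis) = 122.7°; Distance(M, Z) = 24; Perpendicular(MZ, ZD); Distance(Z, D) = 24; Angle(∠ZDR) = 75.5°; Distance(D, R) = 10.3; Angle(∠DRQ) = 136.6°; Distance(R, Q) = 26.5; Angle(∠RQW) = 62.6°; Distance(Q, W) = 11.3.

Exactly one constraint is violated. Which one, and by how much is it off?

Distance(Q, W) = 11.3 — off by 3.50.

M = (0.00, 0.00) ✓; MZ at 122.7° ✓; |MZ| = 24.00 ✓; ∠(MZ, ZD) = 90.00° ✓; |ZD| = 24.00 ✓; ∠ZDR = 75.50° ✓; |DR| = 10.30 ✓; ∠DRQ = 136.6° ✓; |RQ| = 26.50 ✓; ∠RQW = 62.60° ✓; |QW| = 14.80 ✗.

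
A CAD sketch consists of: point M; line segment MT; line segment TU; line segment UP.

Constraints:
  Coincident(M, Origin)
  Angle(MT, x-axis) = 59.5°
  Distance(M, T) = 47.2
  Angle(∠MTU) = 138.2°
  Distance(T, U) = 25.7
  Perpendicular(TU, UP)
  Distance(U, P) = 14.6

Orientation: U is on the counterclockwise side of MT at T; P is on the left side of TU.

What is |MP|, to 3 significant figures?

63.2

M is at the origin; MT runs at 59.5° with length 47.2, so T = 47.2·(cos 59.5°, sin 59.5°) = (24.0, 40.7). ∠MTU = 138.2°, so TU runs at 59.5° + (180° − 138.2°) = 101° from the x-axis; with |TU| = 25.7, U = T + 25.7·(cos 101°, sin 101°) = (18.9, 65.9). TU ⟂ UP; with |UP| = 14.6 on the left of TU, P = U + 14.6·(-0.981, -0.196) = (4.60, 63.0). Then |MP| = |P − M| = 63.2.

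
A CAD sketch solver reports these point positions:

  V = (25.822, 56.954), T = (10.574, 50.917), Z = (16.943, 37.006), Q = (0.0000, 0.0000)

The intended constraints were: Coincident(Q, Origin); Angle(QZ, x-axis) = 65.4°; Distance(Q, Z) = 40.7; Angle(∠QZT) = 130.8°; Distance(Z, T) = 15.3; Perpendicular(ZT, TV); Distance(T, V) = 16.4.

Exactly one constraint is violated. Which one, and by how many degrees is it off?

Perpendicular(ZT, TV) — off by 3.00°.

Q = (0.00, 0.00) ✓; QZ at 65.40° ✓; |QZ| = 40.70 ✓; ∠QZT = 130.8° ✓; |ZT| = 15.30 ✓; ∠(ZT, TV) = 93.00° ✗; |TV| = 16.40 ✓.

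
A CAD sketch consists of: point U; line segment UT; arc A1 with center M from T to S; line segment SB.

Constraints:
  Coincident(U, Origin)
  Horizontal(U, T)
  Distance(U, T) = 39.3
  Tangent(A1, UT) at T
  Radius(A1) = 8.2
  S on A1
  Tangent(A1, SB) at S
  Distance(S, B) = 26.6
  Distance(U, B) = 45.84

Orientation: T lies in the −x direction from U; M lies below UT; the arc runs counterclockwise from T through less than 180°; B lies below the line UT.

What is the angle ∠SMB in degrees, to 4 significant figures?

72.87°

Checks: |MS| = 8.200 ✓; ∠(MS, SB) = 90.00° ✓; |SB| = 26.60 ✓; |UB| = 45.84 ✓.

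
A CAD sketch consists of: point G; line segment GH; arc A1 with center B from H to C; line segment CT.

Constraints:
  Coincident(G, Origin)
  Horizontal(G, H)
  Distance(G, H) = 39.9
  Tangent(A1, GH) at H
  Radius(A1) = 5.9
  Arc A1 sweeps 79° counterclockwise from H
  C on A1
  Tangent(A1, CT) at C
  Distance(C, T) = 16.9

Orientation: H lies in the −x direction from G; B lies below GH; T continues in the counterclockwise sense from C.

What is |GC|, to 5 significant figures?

45.940

Tangency of A1 to GH means the radius BH is perpendicular to GH, so B = H + (0, -5.9) = (-39.900, -5.9000). On A1, H sits at bearing 90° from B; a 79° counterclockwise sweep puts C at bearing 169°, so C = B + 5.9·(cos 169°, sin 169°) = (-45.692, -4.7742). Then |GC| = |C − G| = 45.940.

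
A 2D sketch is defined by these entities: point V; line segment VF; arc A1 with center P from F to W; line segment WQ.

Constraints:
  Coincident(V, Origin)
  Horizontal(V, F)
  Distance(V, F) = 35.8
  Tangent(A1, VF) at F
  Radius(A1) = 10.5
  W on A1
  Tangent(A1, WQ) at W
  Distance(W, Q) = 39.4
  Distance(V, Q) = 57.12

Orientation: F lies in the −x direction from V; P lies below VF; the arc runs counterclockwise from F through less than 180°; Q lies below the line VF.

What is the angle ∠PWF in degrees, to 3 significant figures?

31.3°

Checks: |PW| = 10.50 ✓; ∠(PW, WQ) = 90.00° ✓; |WQ| = 39.40 ✓; |VQ| = 57.12 ✓.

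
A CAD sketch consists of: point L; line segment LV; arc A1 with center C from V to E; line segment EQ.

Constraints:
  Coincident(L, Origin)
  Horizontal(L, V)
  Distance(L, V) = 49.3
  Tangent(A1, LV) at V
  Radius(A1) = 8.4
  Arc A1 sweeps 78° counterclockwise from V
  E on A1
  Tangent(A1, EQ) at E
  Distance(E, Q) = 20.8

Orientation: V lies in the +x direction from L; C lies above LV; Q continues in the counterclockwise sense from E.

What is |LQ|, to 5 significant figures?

67.478

L is at the origin; L and V share the same y with |LV| = 49.3 and V on the +x side, so V = (49.300, 0.0000). A1 meets LV tangentially, so CV is at right angles to LV, so C = V + (0, 8.4) = (49.300, 8.4000). On A1, V sits at bearing -90° from C; a 78° counterclockwise sweep puts E at bearing -12°, so E = C + 8.4·(cos -12°, sin -12°) = (57.516, 6.6535). Tangency of A1 to EQ means the radius CE is perpendicular to EQ, so EQ runs along (−sin -12°, cos -12°); with |EQ| = 20.8, Q = (61.841, 26.999). Then |LQ| = |Q − L| = 67.478.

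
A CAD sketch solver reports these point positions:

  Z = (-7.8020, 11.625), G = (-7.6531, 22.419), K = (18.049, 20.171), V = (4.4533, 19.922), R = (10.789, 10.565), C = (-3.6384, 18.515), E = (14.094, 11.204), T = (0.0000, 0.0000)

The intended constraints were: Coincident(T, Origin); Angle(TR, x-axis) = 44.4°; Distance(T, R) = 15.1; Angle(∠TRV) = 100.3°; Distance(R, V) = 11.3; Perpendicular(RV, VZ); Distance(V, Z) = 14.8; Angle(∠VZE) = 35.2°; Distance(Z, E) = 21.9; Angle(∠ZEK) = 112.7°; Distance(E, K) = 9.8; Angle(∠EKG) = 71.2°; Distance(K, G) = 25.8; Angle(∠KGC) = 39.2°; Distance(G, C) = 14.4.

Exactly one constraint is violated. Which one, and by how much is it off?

Distance(G, C) = 14.4 — off by 8.80.

T = (0.00, 0.00) ✓; TR at 44.40° ✓; |TR| = 15.10 ✓; ∠TRV = 100.3° ✓; |RV| = 11.30 ✓; ∠(RV, VZ) = 90.00° ✓; |VZ| = 14.80 ✓; ∠VZE = 35.20° ✓; |ZE| = 21.90 ✓; ∠ZEK = 112.7° ✓; |EK| = 9.800 ✓; ∠EKG = 71.20° ✓; |KG| = 25.80 ✓; ∠KGC = 39.20° ✓; |GC| = 5.600 ✗.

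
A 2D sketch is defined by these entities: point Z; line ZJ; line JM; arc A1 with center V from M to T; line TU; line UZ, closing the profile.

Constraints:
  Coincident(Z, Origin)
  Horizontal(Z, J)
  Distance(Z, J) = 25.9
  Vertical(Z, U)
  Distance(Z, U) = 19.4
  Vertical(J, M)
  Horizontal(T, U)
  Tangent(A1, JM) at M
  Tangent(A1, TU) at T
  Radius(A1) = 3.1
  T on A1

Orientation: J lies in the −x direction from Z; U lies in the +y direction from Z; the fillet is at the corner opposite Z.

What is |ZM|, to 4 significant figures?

30.60

Z is at the origin; Z and J share the same y with |ZJ| = 25.9 and J on the −x side, so J = (-25.90, 0.000). ZU is vertical with |ZU| = 19.4 and U on the +y side, so U = (0.000, 19.40). The virtual corner opposite Z is at (-25.90, 19.40). Since A1 is tangent to JM there, VM ⟂ JM and since A1 is tangent to TU there, VT ⟂ TU, with radius 3.1, so the center V sits 3.1 in from both sides at V = (-22.80, 16.30). That places the tangent points at M = (-25.90, 16.30) on JM and T = (-22.80, 19.40) on TU. Then |ZM| = |M − Z| = 30.60.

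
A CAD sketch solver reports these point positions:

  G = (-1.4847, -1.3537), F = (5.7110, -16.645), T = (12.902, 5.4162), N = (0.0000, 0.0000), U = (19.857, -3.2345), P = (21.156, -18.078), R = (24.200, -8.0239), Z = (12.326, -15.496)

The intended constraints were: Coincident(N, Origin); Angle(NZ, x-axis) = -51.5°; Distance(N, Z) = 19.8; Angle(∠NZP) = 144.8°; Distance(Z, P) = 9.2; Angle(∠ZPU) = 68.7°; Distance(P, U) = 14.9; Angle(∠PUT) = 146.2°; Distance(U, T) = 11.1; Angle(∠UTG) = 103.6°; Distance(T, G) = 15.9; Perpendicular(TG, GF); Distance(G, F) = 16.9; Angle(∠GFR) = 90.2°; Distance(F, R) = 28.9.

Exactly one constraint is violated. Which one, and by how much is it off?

Distance(F, R) = 28.9 — off by 8.50.

N = (0.00, 0.00) ✓; NZ at -51.50° ✓; |NZ| = 19.80 ✓; ∠NZP = 144.8° ✓; |ZP| = 9.200 ✓; ∠ZPU = 68.70° ✓; |PU| = 14.90 ✓; ∠PUT = 146.2° ✓; |UT| = 11.10 ✓; ∠UTG = 103.6° ✓; |TG| = 15.90 ✓; ∠(TG, GF) = 90.00° ✓; |GF| = 16.90 ✓; ∠GFR = 90.20° ✓; |FR| = 20.40 ✗.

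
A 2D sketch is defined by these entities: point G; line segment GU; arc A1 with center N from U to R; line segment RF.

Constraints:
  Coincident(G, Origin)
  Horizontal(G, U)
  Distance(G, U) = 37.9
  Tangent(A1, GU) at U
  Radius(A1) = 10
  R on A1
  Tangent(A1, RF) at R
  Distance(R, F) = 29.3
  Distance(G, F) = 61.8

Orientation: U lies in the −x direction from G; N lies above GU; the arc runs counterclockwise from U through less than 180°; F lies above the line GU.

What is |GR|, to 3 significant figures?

34.0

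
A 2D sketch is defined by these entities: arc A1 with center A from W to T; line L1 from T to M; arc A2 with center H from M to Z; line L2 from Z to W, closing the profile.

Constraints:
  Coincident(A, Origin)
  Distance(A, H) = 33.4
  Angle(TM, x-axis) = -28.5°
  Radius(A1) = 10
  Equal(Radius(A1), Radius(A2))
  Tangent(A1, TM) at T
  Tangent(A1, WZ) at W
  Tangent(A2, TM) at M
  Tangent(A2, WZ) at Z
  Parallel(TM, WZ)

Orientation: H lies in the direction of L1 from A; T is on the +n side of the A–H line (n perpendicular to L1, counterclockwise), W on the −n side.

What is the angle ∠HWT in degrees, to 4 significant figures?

73.33°

A is at the origin and H lies 33.4 along u from A, so H = 33.4·u = (29.35, -15.94). Tangency of A1 to both parallel lines with radius 10.0 puts T and W at A ± 10.0·n: T = (4.772, 8.788), W = (-4.772, -8.788). Then cos ∠HWT = WH·WT / (|WH||WT|), giving 73.33°.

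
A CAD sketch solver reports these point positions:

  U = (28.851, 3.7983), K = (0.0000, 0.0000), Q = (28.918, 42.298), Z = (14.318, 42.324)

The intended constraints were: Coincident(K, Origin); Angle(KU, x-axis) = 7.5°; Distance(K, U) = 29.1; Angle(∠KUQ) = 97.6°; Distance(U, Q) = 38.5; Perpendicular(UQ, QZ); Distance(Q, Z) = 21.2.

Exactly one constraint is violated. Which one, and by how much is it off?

Distance(Q, Z) = 21.2 — off by 6.60.

K = (0.00, 0.00) ✓; KU at 7.500° ✓; |KU| = 29.10 ✓; ∠KUQ = 97.60° ✓; |UQ| = 38.50 ✓; ∠(UQ, QZ) = 90.00° ✓; |QZ| = 14.60 ✗.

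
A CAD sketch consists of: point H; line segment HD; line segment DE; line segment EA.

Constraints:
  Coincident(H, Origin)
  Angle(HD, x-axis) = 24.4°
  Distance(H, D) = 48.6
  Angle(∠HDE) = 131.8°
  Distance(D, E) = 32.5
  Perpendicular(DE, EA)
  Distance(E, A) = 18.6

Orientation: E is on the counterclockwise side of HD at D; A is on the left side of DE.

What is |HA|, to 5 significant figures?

67.246

H is at the origin; HD runs at 24.4° with length 48.6, so D = 48.6·(cos 24.4°, sin 24.4°) = (44.259, 20.077). ∠HDE = 131.8°, so DE runs at 24.4° + (180° − 131.8°) = 72.600° from the x-axis; with |DE| = 32.5, E = D + 32.5·(cos 72.600°, sin 72.600°) = (53.978, 51.090). DE ⟂ EA; with |EA| = 18.6 on the left of DE, A = E + 18.6·(-0.95424, 0.29904) = (36.229, 56.652). Then |HA| = |A − H| = 67.246.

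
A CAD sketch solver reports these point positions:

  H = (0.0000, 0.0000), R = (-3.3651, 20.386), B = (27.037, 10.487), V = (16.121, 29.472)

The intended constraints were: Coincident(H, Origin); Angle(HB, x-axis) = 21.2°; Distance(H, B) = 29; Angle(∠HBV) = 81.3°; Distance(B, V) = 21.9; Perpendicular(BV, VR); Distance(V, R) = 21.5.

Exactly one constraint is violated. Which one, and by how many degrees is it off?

Perpendicular(BV, VR) — off by 4.90°.

H = (0.00, 0.00) ✓; HB at 21.20° ✓; |HB| = 29.00 ✓; ∠HBV = 81.30° ✓; |BV| = 21.90 ✓; ∠(BV, VR) = 85.10° ✗; |VR| = 21.50 ✓.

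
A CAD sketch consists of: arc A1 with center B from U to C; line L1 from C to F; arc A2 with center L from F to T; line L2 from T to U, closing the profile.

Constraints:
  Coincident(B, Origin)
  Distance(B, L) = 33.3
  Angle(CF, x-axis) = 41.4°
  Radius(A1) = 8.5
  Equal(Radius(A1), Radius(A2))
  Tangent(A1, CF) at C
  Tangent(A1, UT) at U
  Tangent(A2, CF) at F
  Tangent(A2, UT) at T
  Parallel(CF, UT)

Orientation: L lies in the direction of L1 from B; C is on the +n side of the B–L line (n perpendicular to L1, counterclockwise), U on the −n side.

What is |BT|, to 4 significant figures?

34.37

The slot axis is L1's direction at 41.4°, so u = (cos 41.4°, sin 41.4°) = (0.7501, 0.6613) and n = (−sin 41.4°, cos 41.4°) = (-0.6613, 0.7501). B is at the origin and L lies 33.3 along u from B, so L = 33.3·u = (24.98, 22.02). Tangency of A1 to both parallel lines with radius 8.5 puts C and U at B ± 8.5·n: C = (-5.621, 6.376), U = (5.621, -6.376). Equal radii place F and T the same way about L: F = L + 8.5·n = (19.36, 28.40), T = L − 8.5·n = (30.60, 15.65). Then |BT| = |T − B| = 34.37.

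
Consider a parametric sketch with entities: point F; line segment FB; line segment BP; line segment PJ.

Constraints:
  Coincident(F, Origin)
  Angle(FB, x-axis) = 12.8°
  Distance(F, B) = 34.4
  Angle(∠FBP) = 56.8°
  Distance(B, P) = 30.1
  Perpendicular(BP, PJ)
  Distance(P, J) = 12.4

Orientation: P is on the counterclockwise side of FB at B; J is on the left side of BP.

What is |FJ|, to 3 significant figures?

19.9

∠FBP = 56.8°, so BP runs at 12.8° + (180° − 56.8°) = 136° from the x-axis; with |BP| = 30.1, P = B + 30.1·(cos 136°, sin 136°) = (11.9, 28.5). BP is perpendicular to PJ; with |PJ| = 12.4 on the left of BP, J = P + 12.4·(-0.695, -0.719) = (3.28, 19.6). Then |FJ| = |J − F| = 19.9.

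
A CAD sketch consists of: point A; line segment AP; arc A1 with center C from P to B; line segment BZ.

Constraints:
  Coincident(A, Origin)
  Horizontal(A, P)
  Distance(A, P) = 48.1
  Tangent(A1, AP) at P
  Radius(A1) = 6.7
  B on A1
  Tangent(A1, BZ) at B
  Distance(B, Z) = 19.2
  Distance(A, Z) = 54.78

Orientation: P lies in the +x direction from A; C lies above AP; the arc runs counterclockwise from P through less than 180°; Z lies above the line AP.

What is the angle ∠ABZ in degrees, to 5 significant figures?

78.933°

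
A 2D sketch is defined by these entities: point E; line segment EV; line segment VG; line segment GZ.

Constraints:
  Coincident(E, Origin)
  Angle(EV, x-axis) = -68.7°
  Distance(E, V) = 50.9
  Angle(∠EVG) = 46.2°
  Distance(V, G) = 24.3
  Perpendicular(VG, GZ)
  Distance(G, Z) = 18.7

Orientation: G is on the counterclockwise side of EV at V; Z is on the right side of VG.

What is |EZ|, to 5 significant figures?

56.505

E is at the origin; EV runs at -68.7° with length 50.9, so V = 50.9·(cos -68.7°, sin -68.7°) = (18.489, -47.423). ∠EVG = 46.2°, so VG runs at -68.7° + (180° − 46.2°) = 65.100° from the x-axis; with |VG| = 24.3, G = V + 24.3·(cos 65.100°, sin 65.100°) = (28.721, -25.382). VG ⟂ GZ; with |GZ| = 18.7 on the right of VG, Z = G + 18.7·(0.90704, -0.42104) = (45.682, -33.255). Then |EZ| = |Z − E| = 56.505.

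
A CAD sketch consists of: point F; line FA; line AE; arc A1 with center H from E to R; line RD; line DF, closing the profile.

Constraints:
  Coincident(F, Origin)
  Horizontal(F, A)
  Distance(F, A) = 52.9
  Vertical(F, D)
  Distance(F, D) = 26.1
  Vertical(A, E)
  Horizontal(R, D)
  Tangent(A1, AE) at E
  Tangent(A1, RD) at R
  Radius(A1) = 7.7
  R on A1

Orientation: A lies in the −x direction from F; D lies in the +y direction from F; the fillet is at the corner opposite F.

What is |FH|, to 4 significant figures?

48.80

FD is vertical with |FD| = 26.1 and D on the +y side, so D = (0.000, 26.10). The virtual corner opposite F is at (-52.90, 26.10). Tangency of A1 to AE means the radius HE is perpendicular to AE and the tangent condition forces HR to be normal to RD, with radius 7.7, so the center H sits 7.7 in from both sides at H = (-45.20, 18.40). Then |FH| = |H − F| = 48.80.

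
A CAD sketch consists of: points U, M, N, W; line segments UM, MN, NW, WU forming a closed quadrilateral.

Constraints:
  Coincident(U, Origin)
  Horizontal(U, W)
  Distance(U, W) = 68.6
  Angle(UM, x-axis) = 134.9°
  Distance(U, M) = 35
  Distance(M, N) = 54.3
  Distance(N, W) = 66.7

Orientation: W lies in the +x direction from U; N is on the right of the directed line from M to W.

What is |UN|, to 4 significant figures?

21.20

Checks: |MN| = 54.30 ✓; |NW| = 66.70 ✓.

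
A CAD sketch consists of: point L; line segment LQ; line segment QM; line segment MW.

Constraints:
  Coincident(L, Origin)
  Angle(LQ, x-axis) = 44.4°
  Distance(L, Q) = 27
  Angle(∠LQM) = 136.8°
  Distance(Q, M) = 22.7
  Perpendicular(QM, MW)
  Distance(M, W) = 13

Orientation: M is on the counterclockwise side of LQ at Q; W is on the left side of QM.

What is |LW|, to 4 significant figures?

42.74

L is at the origin; LQ runs at 44.4° with length 27.0, so Q = 27.0·(cos 44.4°, sin 44.4°) = (19.29, 18.89). ∠LQM = 136.8°, so QM runs at 44.4° + (180° − 136.8°) = 87.60° from the x-axis; with |QM| = 22.7, M = Q + 22.7·(cos 87.60°, sin 87.60°) = (20.24, 41.57). QM is perpendicular to MW; with |MW| = 13.0 on the left of QM, W = M + 13.0·(-0.9991, 0.04188) = (7.253, 42.12). Then |LW| = |W − L| = 42.74.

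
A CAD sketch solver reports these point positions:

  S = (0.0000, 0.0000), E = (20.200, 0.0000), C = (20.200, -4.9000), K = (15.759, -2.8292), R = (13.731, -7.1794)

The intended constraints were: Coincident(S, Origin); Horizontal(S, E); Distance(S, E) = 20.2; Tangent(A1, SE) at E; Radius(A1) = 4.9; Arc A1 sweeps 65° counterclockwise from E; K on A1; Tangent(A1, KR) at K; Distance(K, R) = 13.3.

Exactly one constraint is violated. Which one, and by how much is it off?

Distance(K, R) = 13.3 — off by 8.50.

S = (0.00, 0.00) ✓; S.y = 0.00, E.y = 0.00 ✓; |SE| = 20.20 ✓; ∠(CE, ES) = 90.00° ✓; |CE| = 4.900 ✓; bearing(C→K) − bearing(C→E) = 65.00° ✓; |CK| = 4.900 ✓; ∠(CK, KR) = 90.00° ✓; |KR| = 4.800 ✗.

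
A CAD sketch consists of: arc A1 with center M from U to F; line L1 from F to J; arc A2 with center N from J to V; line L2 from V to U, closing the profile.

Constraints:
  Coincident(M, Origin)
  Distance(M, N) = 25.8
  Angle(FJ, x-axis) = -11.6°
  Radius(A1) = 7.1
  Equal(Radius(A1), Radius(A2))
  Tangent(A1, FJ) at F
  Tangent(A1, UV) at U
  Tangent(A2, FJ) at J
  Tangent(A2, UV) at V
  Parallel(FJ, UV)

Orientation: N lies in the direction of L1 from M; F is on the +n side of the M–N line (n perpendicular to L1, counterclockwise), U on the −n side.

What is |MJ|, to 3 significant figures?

26.8

Tangency of A1 to both parallel lines with radius 7.1 puts F and U at M ± 7.1·n: F = (1.43, 6.95), U = (-1.43, -6.95). Equal radii place J and V the same way about N: J = N + 7.1·n = (26.7, 1.77), V = N − 7.1·n = (23.8, -12.1). Then |MJ| = |J − M| = 26.8.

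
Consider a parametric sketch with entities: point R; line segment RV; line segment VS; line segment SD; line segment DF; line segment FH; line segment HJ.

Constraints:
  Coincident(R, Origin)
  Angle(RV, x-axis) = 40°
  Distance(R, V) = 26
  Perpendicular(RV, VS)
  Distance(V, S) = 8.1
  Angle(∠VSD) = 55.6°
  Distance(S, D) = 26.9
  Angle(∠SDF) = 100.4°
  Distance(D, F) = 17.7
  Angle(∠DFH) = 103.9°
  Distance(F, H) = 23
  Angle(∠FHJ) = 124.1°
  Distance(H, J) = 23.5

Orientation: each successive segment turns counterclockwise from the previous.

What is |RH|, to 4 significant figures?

38.76

R is at the origin; RV runs at 40.0° with length 26.0, so V = (19.92, 16.71). The perpendicularity gives VS at right angles to RV, so VS runs at 130.0°; with |VS| = 8.1, S = (14.71, 22.92). ∠VSD = 55.6° gives SD at -105.6° from the x-axis; with |SD| = 26.9, D = (7.477, -2.992). ∠SDF = 100.4° gives DF at -26.00° from the x-axis; with |DF| = 17.7, F = (23.39, -10.75). ∠DFH = 103.9° gives FH at 50.10° from the x-axis; with |FH| = 23.0, H = (38.14, 6.894). Then |RH| = |H − R| = 38.76.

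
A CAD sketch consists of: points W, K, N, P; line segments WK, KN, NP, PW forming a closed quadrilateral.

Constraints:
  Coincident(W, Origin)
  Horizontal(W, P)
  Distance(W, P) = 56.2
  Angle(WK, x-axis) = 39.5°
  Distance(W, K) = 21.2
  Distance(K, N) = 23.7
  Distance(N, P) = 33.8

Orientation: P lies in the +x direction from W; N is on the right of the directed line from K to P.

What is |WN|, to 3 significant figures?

25.3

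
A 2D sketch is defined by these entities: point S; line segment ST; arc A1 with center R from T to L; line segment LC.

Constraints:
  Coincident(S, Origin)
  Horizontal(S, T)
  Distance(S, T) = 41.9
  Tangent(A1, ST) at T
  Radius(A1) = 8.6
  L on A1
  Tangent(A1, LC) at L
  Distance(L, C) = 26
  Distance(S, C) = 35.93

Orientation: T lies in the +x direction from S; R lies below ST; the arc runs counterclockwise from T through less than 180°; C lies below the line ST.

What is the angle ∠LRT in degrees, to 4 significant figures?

63.33°

S is at the origin; S and T share the same y with |ST| = 41.9 and T on the +x side, so T = (41.90, 0.000). A1 meets ST tangentially, so RT is at right angles to ST, so R = T + (0, -8.6) = (41.90, -8.600). Since RL ⟂ LC (tangency), |RC| = √(8.6² + 26.0²) = 27.39 regardless of where L sits on A1. So C lies on both circle(S, 35.93) and circle(R, 27.39); the below-ST intersection is C = (22.55, -27.98). L is the foot of the tangent from C: L = (34.21, -4.741).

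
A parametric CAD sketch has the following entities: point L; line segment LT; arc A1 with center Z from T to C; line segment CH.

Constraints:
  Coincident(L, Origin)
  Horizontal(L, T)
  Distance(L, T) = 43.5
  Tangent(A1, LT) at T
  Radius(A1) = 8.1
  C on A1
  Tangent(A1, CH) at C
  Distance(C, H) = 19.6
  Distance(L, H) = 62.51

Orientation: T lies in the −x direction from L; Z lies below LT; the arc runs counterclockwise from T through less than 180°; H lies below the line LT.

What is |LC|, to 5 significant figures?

51.386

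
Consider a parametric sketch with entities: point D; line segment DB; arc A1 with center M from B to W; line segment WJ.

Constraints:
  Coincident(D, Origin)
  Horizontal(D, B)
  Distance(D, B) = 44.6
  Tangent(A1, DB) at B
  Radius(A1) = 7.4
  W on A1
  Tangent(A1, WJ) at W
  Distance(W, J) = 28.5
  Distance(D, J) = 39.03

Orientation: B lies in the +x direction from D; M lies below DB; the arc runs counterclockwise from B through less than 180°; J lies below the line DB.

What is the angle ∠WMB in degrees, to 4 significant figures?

63.72°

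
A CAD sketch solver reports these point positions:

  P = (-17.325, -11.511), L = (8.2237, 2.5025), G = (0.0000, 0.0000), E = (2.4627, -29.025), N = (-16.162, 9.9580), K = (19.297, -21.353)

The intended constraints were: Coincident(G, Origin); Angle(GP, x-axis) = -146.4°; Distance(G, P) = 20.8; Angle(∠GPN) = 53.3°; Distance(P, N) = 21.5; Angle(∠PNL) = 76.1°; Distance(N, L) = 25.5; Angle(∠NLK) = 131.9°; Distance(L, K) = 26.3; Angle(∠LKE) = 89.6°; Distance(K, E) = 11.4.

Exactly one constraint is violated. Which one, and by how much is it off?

Distance(K, E) = 11.4 — off by 7.10.

G = (0.00, 0.00) ✓; GP at -146.4° ✓; |GP| = 20.80 ✓; ∠GPN = 53.30° ✓; |PN| = 21.50 ✓; ∠PNL = 76.10° ✓; |NL| = 25.50 ✓; ∠NLK = 131.9° ✓; |LK| = 26.30 ✓; ∠LKE = 89.60° ✓; |KE| = 18.50 ✗.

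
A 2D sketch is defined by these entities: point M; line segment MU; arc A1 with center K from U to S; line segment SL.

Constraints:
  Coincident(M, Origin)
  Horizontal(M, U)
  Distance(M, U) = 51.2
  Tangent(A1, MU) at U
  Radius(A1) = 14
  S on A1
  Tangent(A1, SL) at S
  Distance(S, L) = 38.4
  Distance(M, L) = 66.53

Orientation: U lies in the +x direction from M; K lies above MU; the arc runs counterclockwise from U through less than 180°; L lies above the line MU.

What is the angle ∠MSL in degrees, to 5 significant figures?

73.460°

Checks: |KS| = 14.00 ✓; ∠(KS, SL) = 90.00° ✓; |SL| = 38.40 ✓; |ML| = 66.53 ✓.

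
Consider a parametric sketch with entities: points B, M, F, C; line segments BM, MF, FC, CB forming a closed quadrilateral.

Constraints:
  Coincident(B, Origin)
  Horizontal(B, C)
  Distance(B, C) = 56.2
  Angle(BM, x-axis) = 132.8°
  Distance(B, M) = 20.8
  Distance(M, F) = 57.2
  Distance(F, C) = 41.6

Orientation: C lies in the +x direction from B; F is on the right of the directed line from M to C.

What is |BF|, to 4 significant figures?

36.40

Checks: |MF| = 57.20 ✓; |FC| = 41.60 ✓.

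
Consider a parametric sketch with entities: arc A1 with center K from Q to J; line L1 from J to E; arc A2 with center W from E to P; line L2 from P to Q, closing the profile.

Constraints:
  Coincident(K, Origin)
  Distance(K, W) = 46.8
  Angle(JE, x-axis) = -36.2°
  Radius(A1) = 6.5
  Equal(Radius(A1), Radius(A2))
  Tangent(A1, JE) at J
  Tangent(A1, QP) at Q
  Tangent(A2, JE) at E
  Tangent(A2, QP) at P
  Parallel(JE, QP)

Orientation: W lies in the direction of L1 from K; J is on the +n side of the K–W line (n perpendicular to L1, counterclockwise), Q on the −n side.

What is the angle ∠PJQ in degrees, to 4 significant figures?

74.48°

The slot axis is L1's direction at -36.2°, so u = (cos -36.2°, sin -36.2°) = (0.8070, -0.5906) and n = (−sin -36.2°, cos -36.2°) = (0.5906, 0.8070). K is at the origin and W lies 46.8 along u from K, so W = 46.8·u = (37.77, -27.64). Tangency of A1 to both parallel lines with radius 6.5 puts J and Q at K ± 6.5·n: J = (3.839, 5.245), Q = (-3.839, -5.245). Equal radii place E and P the same way about W: E = W + 6.5·n = (41.60, -22.40), P = W − 6.5·n = (33.93, -32.89). Then cos ∠PJQ = JP·JQ / (|JP||JQ|), giving 74.48°.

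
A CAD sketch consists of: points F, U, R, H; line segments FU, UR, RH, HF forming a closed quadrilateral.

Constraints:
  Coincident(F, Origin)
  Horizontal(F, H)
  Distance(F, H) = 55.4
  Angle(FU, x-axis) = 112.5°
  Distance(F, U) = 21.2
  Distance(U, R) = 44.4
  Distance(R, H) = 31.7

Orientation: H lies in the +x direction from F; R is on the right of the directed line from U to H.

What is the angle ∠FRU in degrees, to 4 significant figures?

20.23°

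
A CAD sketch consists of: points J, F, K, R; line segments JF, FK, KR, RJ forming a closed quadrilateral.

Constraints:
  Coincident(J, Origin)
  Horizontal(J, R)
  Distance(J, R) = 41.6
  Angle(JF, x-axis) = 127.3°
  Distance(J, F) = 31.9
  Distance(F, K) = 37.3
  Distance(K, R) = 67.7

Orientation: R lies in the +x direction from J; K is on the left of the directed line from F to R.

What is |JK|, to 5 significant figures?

55.508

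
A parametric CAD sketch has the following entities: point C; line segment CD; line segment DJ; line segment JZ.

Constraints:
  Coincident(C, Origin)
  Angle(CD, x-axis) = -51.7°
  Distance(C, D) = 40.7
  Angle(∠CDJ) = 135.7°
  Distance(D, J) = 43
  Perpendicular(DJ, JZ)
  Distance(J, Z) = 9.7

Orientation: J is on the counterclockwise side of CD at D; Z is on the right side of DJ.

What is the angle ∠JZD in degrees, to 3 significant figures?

77.3°

C is at the origin; CD runs at -51.7° with length 40.7, so D = 40.7·(cos -51.7°, sin -51.7°) = (25.2, -31.9). ∠CDJ = 135.7°, so DJ runs at -51.7° + (180° − 135.7°) = -7.40° from the x-axis; with |DJ| = 43.0, J = D + 43.0·(cos -7.40°, sin -7.40°) = (67.9, -37.5). The perpendicularity gives JZ at right angles to DJ; with |JZ| = 9.7 on the right of DJ, Z = J + 9.7·(-0.129, -0.992) = (66.6, -47.1). Then cos ∠JZD = ZJ·ZD / (|ZJ||ZD|), giving 77.3°.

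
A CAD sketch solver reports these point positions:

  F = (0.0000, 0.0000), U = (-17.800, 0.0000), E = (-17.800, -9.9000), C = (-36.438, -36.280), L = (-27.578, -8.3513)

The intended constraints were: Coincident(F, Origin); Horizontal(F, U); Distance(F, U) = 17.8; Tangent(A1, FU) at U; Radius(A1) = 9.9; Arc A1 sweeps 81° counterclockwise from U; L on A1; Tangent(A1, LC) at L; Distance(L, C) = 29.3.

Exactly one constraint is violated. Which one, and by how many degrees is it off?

Tangent(A1, LC) at L — off by 8.60°.

F = (0.00, 0.00) ✓; F.y = 0.00, U.y = 0.00 ✓; |FU| = 17.80 ✓; ∠(EU, UF) = 90.00° ✓; |EU| = 9.900 ✓; bearing(E→L) − bearing(E→U) = 81.00° ✓; |EL| = 9.900 ✓; ∠(EL, LC) = 98.60° ✗; |LC| = 29.30 ✓.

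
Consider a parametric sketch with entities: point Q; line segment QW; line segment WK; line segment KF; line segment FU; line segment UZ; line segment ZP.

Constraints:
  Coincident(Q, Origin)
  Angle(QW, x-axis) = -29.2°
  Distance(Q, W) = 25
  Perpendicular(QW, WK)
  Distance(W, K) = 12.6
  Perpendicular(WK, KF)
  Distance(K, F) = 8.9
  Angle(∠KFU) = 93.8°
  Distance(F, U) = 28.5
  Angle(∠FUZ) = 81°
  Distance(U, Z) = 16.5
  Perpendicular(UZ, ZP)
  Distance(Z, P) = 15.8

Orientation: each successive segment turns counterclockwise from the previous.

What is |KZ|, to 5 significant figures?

27.527

∠KFU = 93.8° gives FU at -123.00° from the x-axis; with |FU| = 28.5, U = (4.6789, -20.758). ∠FUZ = 81.0° gives UZ at -24.000° from the x-axis; with |UZ| = 16.5, Z = (19.752, -27.469). Then |KZ| = |Z − K| = 27.527.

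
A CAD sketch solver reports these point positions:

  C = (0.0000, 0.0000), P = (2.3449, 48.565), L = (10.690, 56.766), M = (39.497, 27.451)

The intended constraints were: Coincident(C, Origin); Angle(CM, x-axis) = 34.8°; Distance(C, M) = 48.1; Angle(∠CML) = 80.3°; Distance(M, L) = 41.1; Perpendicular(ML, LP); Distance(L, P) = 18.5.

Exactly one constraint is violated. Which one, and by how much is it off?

Distance(L, P) = 18.5 — off by 6.80.

C = (0.00, 0.00) ✓; CM at 34.80° ✓; |CM| = 48.10 ✓; ∠CML = 80.30° ✓; |ML| = 41.10 ✓; ∠(ML, LP) = 90.00° ✓; |LP| = 11.70 ✗.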